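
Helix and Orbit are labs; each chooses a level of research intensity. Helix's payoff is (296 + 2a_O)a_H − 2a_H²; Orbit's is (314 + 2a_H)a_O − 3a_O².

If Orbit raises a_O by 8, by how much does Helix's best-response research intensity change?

Expanding Helix's payoff: 296a_H + 2a_Oa_H − 2a_H².
∂π/∂a_H = 296 + 2a_O − 4a_H = 0, so a_H = 74 + 0.5a_O.
The reaction-function slope is 0.5, so an 8-unit rise in a_O moves a_H by 0.5 × 8 = 4. Helix's best response rises — the actions are strategic complements.

4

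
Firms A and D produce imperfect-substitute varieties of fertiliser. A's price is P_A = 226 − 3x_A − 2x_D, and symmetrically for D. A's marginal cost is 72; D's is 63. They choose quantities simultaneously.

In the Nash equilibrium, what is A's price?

Firm A's profit: π = x_A(226 − 3x_A − 2x_D) − 72x_A.
∂π/∂x_A = 154 − 6x_A − 2x_D = 0 ⇒ x_A = 77/3 − (1/3)x_D.
Similarly x_D = 163/6 − (1/3)x_A.
Substituting the second reaction function into the first: x_A = 77/3 − (1/3)(163/6 − (1/3)x_A), which gives (8/9)x_A = 299/18 ⇒ x_A = 18.6875.
Then x_D = 163/6 − (1/3)·18.6875 = 20.9375.
P_A = 226 − 3·18.6875 − 2·20.9375 = 128.0625.

128.0625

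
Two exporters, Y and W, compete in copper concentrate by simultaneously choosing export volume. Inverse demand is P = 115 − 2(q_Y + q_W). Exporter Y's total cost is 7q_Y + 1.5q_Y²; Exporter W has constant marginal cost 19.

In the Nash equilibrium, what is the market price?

57

Exporter Y's profit: π = q_Y(115 − 2(q_Y + q_W)) − 7q_Y − 1.5q_Y².
∂π/∂q_Y = 108 − 7q_Y − 2q_W = 0, so q_Y = 108/7 − (2/7)q_W.
For W: ∂π/∂q_W = 96 − 4q_W − 2q_Y = 0 ⇒ q_W = 24 − 0.5q_Y.
Solving the two reaction functions simultaneously: (1 − (−2/7)(−0.5))q_Y = 108/7 − (2/7)·24, so (6/7)q_Y = 60/7 and q_Y = 10.
Then q_W = 24 − 0.5·10 = 19.
Equilibrium price: P = 115 − 2·29 = 57.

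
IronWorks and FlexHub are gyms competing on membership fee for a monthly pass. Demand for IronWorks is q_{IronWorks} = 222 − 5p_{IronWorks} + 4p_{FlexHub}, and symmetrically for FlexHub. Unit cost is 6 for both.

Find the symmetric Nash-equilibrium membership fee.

42

IronWorks's profit: π = (p_{IronWorks} − 6)(222 − 5p_{IronWorks} + 4p_{FlexHub}).
∂π/∂p_{IronWorks} = 252 − 10p_{IronWorks} + 4p_{FlexHub} = 0 ⇒ p_{IronWorks} = 25.2 + 0.4p_{FlexHub}.
Setting p_{IronWorks} = p_{FlexHub} in the reaction function: p_{IronWorks} = 25.2 + 0.4p_{IronWorks}, so p_{IronWorks} = 25.2 / 0.6 = 42.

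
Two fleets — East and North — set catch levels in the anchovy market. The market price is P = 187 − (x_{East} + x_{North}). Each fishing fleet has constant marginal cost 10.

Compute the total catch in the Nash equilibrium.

118

Fishing fleet East's profit: π = x_{East}(187 − (x_{East} + x_{North})) − 10x_{East}.
∂π/∂x_{East} = 177 − 2x_{East} − x_{North} = 0, so x_{East} = 88.5 − 0.5x_{North}.
By symmetry x_{North} = x_{East}; substituting into the reaction function, 1.5x_{East} = 88.5 and x_{East} = 59.
Total catch: 59 + 59 = 118.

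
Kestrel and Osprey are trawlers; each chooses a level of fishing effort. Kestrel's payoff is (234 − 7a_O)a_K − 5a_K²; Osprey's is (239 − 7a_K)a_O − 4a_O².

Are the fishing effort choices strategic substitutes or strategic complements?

Expanding Kestrel's payoff: 234a_K − 7a_Oa_K − 5a_K².
∂π/∂a_K = 234 − 7a_O − 10a_K = 0, so a_K = 23.4 − 0.7a_O.
The best-response slope da_K/da_O = −0.7 < 0: the reaction function is downward-sloping, so the choices are strategic substitutes.

strategic substitutes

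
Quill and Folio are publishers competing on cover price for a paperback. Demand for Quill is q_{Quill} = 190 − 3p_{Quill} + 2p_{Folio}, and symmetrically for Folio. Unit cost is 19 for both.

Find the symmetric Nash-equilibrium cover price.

61.75

Quill's profit: π = (p_{Quill} − 19)(190 − 3p_{Quill} + 2p_{Folio}).
∂π/∂p_{Quill} = 247 − 6p_{Quill} + 2p_{Folio} = 0 ⇒ p_{Quill} = 247/6 + (1/3)p_{Folio}.
By symmetry p_{Folio} = p_{Quill}; substituting into the reaction function, (2/3)p_{Quill} = 247/6 and p_{Quill} = 61.75.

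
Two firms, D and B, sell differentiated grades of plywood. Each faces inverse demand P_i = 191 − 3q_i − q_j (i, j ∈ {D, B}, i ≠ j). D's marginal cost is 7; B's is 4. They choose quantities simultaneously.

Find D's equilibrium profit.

Firm D's profit: π = q_D(191 − 3q_D − q_B) − 7q_D.
∂π/∂q_D = 184 − 6q_D − q_B = 0 ⇒ q_D = 92/3 − (1/6)q_B.
Similarly q_B = 187/6 − (1/6)q_D.
Solving the two reaction functions simultaneously: (1 − (−1/6)(−1/6))q_D = 92/3 − (1/6)·(187/6), so (35/36)q_D = 917/36 and q_D = 26.2.
Then q_B = 187/6 − (1/6)·26.2 = 26.8.
P_D = 191 − 3·26.2 − 26.8 = 85.6.
Profit = (85.6 − 7)·26.2 = 2059.32.

2059.32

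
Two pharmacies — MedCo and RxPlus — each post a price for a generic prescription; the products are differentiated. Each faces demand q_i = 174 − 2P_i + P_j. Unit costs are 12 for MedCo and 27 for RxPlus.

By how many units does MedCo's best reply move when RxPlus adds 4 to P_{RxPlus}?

1

MedCo's profit: π = (P_{MedCo} − 12)(174 − 2P_{MedCo} + P_{RxPlus}).
∂π/∂P_{MedCo} = 198 − 4P_{MedCo} + P_{RxPlus} = 0 ⇒ P_{MedCo} = 49.5 + 0.25P_{RxPlus}.
The reaction-function slope is 0.25, so a 4-unit rise in P_{RxPlus} moves P_{MedCo} by 0.25 × 4 = 1. MedCo's best response rises — the actions are strategic complements.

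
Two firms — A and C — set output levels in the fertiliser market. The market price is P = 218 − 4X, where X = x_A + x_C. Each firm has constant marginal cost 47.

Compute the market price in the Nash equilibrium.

104

Firm A's profit: π = x_A(218 − 4(x_A + x_C)) − 47x_A.
∂π/∂x_A = 171 − 8x_A − 4x_C = 0, so x_A = 21.375 − 0.5x_C.
The game is symmetric, so in equilibrium x_C = x_A: the reaction function gives 1.5x_A = 21.375, hence x_A = 14.25.
Equilibrium price: P = 218 − 4·28.5 = 104.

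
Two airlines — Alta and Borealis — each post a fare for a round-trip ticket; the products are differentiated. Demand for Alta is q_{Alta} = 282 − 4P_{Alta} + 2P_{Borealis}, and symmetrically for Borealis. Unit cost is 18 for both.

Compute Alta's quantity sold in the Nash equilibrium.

Alta's profit: π = (P_{Alta} − 18)(282 − 4P_{Alta} + 2P_{Borealis}).
∂π/∂P_{Alta} = 354 − 8P_{Alta} + 2P_{Borealis} = 0 ⇒ P_{Alta} = 44.25 + 0.25P_{Borealis}.
Setting P_{Alta} = P_{Borealis} in the reaction function: P_{Alta} = 44.25 + 0.25P_{Alta}, so P_{Alta} = 44.25 / 0.75 = 59.
q_{Alta} = 282 − 4·59 + 2·59 = 164.

164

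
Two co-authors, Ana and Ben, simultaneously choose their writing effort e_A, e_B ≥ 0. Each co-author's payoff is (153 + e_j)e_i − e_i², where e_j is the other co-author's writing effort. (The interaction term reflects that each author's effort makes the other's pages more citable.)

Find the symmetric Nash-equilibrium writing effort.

Ana's payoff is (153 + e_B)e_A − e_A².
∂π/∂e_A = 153 + e_B − 2e_A = 0, so e_A = 76.5 + 0.5e_B.
Setting e_A = e_B in the reaction function: e_A = 76.5 + 0.5e_A, so e_A = 76.5 / 0.5 = 153.

153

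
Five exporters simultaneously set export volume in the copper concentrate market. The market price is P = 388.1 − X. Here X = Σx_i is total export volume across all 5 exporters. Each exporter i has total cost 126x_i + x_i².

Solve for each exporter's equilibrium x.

32.7625

A representative exporter's profit is π_i = x_i(388.1 − X) − 126x_i − x_i², with X = x_i + Σ_{j≠i} x_j.
First-order condition: 262.1 − 4x_i − Σ_{j≠i} x_j = 0.
With identical exporters, set every x_j = x: then 262.1 − 4x − 4x = 0, i.e. x = 262.1/8 = 32.7625.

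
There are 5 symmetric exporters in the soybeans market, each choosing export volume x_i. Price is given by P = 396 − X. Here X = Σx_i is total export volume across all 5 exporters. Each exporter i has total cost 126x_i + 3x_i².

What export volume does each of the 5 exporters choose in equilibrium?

A representative exporter's profit is π_i = x_i(396 − X) − 126x_i − 3x_i², with X = x_i + Σ_{j≠i} x_j.
First-order condition: 270 − 8x_i − Σ_{j≠i} x_j = 0.
Imposing symmetry (x_j = x for all j) turns Σ_{j≠i} x_j into 4x, so 270 = 12x and x = 22.5.

22.5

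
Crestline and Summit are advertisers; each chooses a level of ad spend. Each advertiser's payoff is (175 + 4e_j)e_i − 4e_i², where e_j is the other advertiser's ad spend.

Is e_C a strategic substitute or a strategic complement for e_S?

Crestline's payoff is (175 + 4e_S)e_C − 4e_C².
∂π/∂e_C = 175 + 4e_S − 8e_C = 0, so e_C = 21.875 + 0.5e_S.
The best-response slope de_C/de_S = 0.5 > 0: the reaction function is upward-sloping, so the choices are strategic complements.

strategic complements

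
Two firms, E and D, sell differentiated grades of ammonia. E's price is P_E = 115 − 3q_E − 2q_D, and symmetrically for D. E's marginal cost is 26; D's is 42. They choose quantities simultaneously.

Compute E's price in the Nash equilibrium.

62.375

Firm E's profit: π = q_E(115 − 3q_E − 2q_D) − 26q_E.
∂π/∂q_E = 89 − 6q_E − 2q_D = 0 ⇒ q_E = 89/6 − (1/3)q_D.
Similarly q_D = 73/6 − (1/3)q_E.
Plugging q_D into E's best response: q_E = 89/6 − (1/3)(73/6 − (1/3)q_E) ⇒ (8/9)q_E = 97/9, so q_E = 12.125.
Then q_D = 73/6 − (1/3)·12.125 = 8.125.
P_E = 115 − 3·12.125 − 2·8.125 = 62.375.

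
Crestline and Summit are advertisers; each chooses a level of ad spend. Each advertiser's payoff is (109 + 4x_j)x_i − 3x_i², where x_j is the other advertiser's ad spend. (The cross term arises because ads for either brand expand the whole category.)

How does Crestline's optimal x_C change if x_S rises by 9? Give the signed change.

6

Crestline's payoff is (109 + 4x_S)x_C − 3x_C².
∂π/∂x_C = 109 + 4x_S − 6x_C = 0, so x_C = 109/6 + (2/3)x_S.
The reaction-function slope is 2/3, so a 9-unit rise in x_S moves x_C by 2/3 × 9 = 6. Crestline's best response rises — the actions are strategic complements.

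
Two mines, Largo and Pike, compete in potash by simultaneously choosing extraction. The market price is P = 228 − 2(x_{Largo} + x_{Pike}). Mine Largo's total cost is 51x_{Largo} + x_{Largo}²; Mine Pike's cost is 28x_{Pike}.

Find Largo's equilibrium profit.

Mine Largo's profit: π = x_{Largo}(228 − 2(x_{Largo} + x_{Pike})) − 51x_{Largo} − x_{Largo}².
∂π/∂x_{Largo} = 177 − 6x_{Largo} − 2x_{Pike} = 0, so x_{Largo} = 29.5 − (1/3)x_{Pike}.
For Pike: ∂π/∂x_{Pike} = 200 − 4x_{Pike} − 2x_{Largo} = 0 ⇒ x_{Pike} = 50 − 0.5x_{Largo}.
Plugging x_{Pike} into Largo's best response: x_{Largo} = 29.5 − (1/3)(50 − 0.5x_{Largo}) ⇒ (5/6)x_{Largo} = 77/6, so x_{Largo} = 15.4.
Then x_{Pike} = 50 − 0.5·15.4 = 42.3.
Price P = 228 − 2·57.7 = 112.6.
Largo's profit: (112.6 − 51)·15.4 − (15.4)² = 711.48.

711.48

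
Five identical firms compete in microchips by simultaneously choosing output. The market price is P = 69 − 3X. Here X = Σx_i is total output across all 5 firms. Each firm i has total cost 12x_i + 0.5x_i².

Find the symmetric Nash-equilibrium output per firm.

3

A representative firm's profit is π_i = x_i(69 − 3X) − 12x_i − 0.5x_i², with X = x_i + Σ_{j≠i} x_j.
First-order condition: 57 − 7x_i − 3Σ_{j≠i} x_j = 0.
With identical firms, set every x_j = x: then 57 − 7x − 12x = 0, i.e. x = 57/19 = 3.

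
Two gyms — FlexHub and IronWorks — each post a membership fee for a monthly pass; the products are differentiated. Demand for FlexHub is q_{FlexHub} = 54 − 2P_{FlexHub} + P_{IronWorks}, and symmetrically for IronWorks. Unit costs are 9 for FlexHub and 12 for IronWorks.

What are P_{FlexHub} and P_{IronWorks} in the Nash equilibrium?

FlexHub's profit: π = (P_{FlexHub} − 9)(54 − 2P_{FlexHub} + P_{IronWorks}).
∂π/∂P_{FlexHub} = 72 − 4P_{FlexHub} + P_{IronWorks} = 0 ⇒ P_{FlexHub} = 18 + 0.25P_{IronWorks}.
Similarly P_{IronWorks} = 19.5 + 0.25P_{FlexHub}.
Substituting the second reaction function into the first: P_{FlexHub} = 18 + 0.25(19.5 + 0.25P_{FlexHub}), which gives 0.9375P_{FlexHub} = 22.875 ⇒ P_{FlexHub} = 24.4.
Then P_{IronWorks} = 19.5 + 0.25·24.4 = 25.6.

24.4, 25.6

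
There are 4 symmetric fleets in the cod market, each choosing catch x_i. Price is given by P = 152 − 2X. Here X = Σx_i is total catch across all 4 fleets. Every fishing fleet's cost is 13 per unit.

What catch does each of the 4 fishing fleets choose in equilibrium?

13.9

A representative fishing fleet's profit is π_i = x_i(152 − 2X) − 13x_i, with X = x_i + Σ_{j≠i} x_j.
First-order condition: 139 − 4x_i − 2Σ_{j≠i} x_j = 0.
Imposing symmetry (x_j = x for all j) turns Σ_{j≠i} x_j into 3x, so 139 = 10x and x = 13.9.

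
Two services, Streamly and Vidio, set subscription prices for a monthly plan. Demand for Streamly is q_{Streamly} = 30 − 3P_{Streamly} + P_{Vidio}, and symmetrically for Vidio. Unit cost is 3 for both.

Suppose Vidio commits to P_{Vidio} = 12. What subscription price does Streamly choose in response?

8.5

Streamly's profit: π = (P_{Streamly} − 3)(30 − 3P_{Streamly} + P_{Vidio}).
∂π/∂P_{Streamly} = 39 − 6P_{Streamly} + P_{Vidio} = 0 ⇒ P_{Streamly} = 6.5 + (1/6)P_{Vidio}.
At P_{Vidio} = 12: P_{Streamly} = 6.5 + (1/6)·12 = 8.5.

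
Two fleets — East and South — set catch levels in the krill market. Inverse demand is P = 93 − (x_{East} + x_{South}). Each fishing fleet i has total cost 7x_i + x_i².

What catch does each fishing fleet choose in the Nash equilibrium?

Fishing fleet East's profit: π = x_{East}(93 − (x_{East} + x_{South})) − 7x_{East} − x_{East}².
∂π/∂x_{East} = 86 − 4x_{East} − x_{South} = 0, so x_{East} = 21.5 − 0.25x_{South}.
The game is symmetric, so in equilibrium x_{South} = x_{East}: the reaction function gives 1.25x_{East} = 21.5, hence x_{East} = 17.2.

17.2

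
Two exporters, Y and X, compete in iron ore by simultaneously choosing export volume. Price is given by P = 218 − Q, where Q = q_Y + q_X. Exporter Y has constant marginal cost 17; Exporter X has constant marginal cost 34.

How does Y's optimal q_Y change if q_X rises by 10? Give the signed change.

-5

Exporter Y's profit: π = q_Y(218 − (q_Y + q_X)) − 17q_Y.
∂π/∂q_Y = 201 − 2q_Y − q_X = 0, so q_Y = 100.5 − 0.5q_X.
The reaction-function slope is −0.5, so a 10-unit rise in q_X moves q_Y by −0.5 × 10 = −5. Y's best response falls — the actions are strategic substitutes.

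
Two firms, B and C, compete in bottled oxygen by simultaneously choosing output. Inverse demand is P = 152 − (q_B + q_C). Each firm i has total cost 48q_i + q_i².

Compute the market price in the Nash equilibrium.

110.4

Firm B's profit: π = q_B(152 − (q_B + q_C)) − 48q_B − q_B².
∂π/∂q_B = 104 − 4q_B − q_C = 0, so q_B = 26 − 0.25q_C.
By symmetry q_C = q_B; substituting into the reaction function, 1.25q_B = 26 and q_B = 20.8.
Equilibrium price: P = 152 − 41.6 = 110.4.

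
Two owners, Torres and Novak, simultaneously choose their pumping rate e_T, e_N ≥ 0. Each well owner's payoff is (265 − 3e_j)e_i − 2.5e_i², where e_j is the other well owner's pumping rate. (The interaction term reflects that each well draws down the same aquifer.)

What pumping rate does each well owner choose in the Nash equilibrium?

Torres's payoff is (265 − 3e_N)e_T − 2.5e_T².
∂π/∂e_T = 265 − 3e_N − 5e_T = 0, so e_T = 53 − 0.6e_N.
Setting e_T = e_N in the reaction function: e_T = 53 − 0.6e_T, so e_T = 53 / 1.6 = 33.125.

33.125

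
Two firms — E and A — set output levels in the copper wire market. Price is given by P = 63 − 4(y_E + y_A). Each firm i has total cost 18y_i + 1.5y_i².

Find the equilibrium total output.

6

Firm E's profit: π = y_E(63 − 4(y_E + y_A)) − 18y_E − 1.5y_E².
∂π/∂y_E = 45 − 11y_E − 4y_A = 0, so y_E = 45/11 − (4/11)y_A.
By symmetry y_A = y_E; substituting into the reaction function, (15/11)y_E = 45/11 and y_E = 3.
Total output: 3 + 3 = 6.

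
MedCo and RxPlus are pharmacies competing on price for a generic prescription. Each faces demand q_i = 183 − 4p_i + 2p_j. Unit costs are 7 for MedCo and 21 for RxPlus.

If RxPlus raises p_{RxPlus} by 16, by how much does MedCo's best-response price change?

MedCo's profit: π = (p_{MedCo} − 7)(183 − 4p_{MedCo} + 2p_{RxPlus}).
∂π/∂p_{MedCo} = 211 − 8p_{MedCo} + 2p_{RxPlus} = 0 ⇒ p_{MedCo} = 26.375 + 0.25p_{RxPlus}.
The reaction-function slope is 0.25, so a 16-unit rise in p_{RxPlus} moves p_{MedCo} by 0.25 × 16 = 4. MedCo's best response rises — the actions are strategic complements.

4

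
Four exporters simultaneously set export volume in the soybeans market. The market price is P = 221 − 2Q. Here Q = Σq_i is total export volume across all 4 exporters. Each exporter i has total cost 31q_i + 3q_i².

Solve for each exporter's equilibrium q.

A representative exporter's profit is π_i = q_i(221 − 2Q) − 31q_i − 3q_i², with Q = q_i + Σ_{j≠i} q_j.
First-order condition: 190 − 10q_i − 2Σ_{j≠i} q_j = 0.
With identical exporters, set every q_j = q: then 190 − 10q − 6q = 0, i.e. q = 190/16 = 11.875.

11.875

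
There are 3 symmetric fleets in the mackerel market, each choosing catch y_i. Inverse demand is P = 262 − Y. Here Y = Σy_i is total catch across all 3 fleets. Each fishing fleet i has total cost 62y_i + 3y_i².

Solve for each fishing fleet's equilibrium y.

A representative fishing fleet's profit is π_i = y_i(262 − Y) − 62y_i − 3y_i², with Y = y_i + Σ_{j≠i} y_j.
First-order condition: 200 − 8y_i − Σ_{j≠i} y_j = 0.
Imposing symmetry (y_j = y for all j) turns Σ_{j≠i} y_j into 2y, so 200 = 10y and y = 20.

20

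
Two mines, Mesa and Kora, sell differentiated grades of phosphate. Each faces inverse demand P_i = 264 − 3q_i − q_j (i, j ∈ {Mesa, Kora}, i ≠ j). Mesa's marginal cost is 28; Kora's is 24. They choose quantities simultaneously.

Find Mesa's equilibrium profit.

Mine Mesa's profit: π = q_{Mesa}(264 − 3q_{Mesa} − q_{Kora}) − 28q_{Mesa}.
∂π/∂q_{Mesa} = 236 − 6q_{Mesa} − q_{Kora} = 0 ⇒ q_{Mesa} = 118/3 − (1/6)q_{Kora}.
Similarly q_{Kora} = 40 − (1/6)q_{Mesa}.
Solving the two reaction functions simultaneously: (1 − (−1/6)(−1/6))q_{Mesa} = 118/3 − (1/6)·40, so (35/36)q_{Mesa} = 98/3 and q_{Mesa} = 33.6.
Then q_{Kora} = 40 − (1/6)·33.6 = 34.4.
P_{Mesa} = 264 − 3·33.6 − 34.4 = 128.8.
Profit = (128.8 − 28)·33.6 = 3386.88.

3386.88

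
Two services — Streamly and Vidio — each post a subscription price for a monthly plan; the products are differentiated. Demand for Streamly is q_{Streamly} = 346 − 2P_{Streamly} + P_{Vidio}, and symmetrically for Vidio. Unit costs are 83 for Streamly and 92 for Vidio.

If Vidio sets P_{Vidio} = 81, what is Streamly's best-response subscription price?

148.25

Streamly's profit: π = (P_{Streamly} − 83)(346 − 2P_{Streamly} + P_{Vidio}).
∂π/∂P_{Streamly} = 512 − 4P_{Streamly} + P_{Vidio} = 0 ⇒ P_{Streamly} = 128 + 0.25P_{Vidio}.
At P_{Vidio} = 81: P_{Streamly} = 128 + 0.25·81 = 148.25.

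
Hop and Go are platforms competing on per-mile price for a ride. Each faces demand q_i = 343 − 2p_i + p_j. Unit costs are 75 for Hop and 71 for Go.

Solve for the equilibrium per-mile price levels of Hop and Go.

Hop's profit: π = (p_{Hop} − 75)(343 − 2p_{Hop} + p_{Go}).
∂π/∂p_{Hop} = 493 − 4p_{Hop} + p_{Go} = 0 ⇒ p_{Hop} = 123.25 + 0.25p_{Go}.
Similarly p_{Go} = 121.25 + 0.25p_{Hop}.
Solving the two reaction functions simultaneously: (1 − (0.25)(0.25))p_{Hop} = 123.25 + 0.25·121.25, so 0.9375p_{Hop} = 153.5625 and p_{Hop} = 163.8.
Then p_{Go} = 121.25 + 0.25·163.8 = 162.2.

163.8, 162.2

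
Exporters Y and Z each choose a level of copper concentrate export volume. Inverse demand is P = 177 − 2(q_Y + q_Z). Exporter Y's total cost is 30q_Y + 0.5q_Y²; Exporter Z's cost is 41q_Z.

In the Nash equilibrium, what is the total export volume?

Exporter Y's profit: π = q_Y(177 − 2(q_Y + q_Z)) − 30q_Y − 0.5q_Y².
∂π/∂q_Y = 147 − 5q_Y − 2q_Z = 0, so q_Y = 29.4 − 0.4q_Z.
For Z: ∂π/∂q_Z = 136 − 4q_Z − 2q_Y = 0 ⇒ q_Z = 34 − 0.5q_Y.
Solving the two reaction functions simultaneously: (1 − (−0.4)(−0.5))q_Y = 29.4 − 0.4·34, so 0.8q_Y = 15.8 and q_Y = 19.75.
Then q_Z = 34 − 0.5·19.75 = 24.125.
Total export volume: 19.75 + 24.125 = 43.875.

43.875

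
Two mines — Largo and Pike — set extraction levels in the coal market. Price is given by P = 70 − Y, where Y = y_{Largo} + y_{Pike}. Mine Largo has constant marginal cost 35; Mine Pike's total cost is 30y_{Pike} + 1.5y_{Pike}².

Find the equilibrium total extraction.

Mine Largo's profit: π = y_{Largo}(70 − (y_{Largo} + y_{Pike})) − 35y_{Largo}.
∂π/∂y_{Largo} = 35 − 2y_{Largo} − y_{Pike} = 0, so y_{Largo} = 17.5 − 0.5y_{Pike}.
For Pike: ∂π/∂y_{Pike} = 40 − 5y_{Pike} − y_{Largo} = 0 ⇒ y_{Pike} = 8 − 0.2y_{Largo}.
Substituting the second reaction function into the first: y_{Largo} = 17.5 − 0.5(8 − 0.2y_{Largo}), which gives 0.9y_{Largo} = 13.5 ⇒ y_{Largo} = 15.
Then y_{Pike} = 8 − 0.2·15 = 5.
Total extraction: 15 + 5 = 20.

20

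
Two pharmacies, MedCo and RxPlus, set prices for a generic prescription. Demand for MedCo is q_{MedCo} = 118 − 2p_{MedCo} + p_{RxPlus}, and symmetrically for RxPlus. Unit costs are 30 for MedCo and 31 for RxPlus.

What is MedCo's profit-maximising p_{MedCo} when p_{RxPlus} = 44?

55.5

MedCo's profit: π = (p_{MedCo} − 30)(118 − 2p_{MedCo} + p_{RxPlus}).
∂π/∂p_{MedCo} = 178 − 4p_{MedCo} + p_{RxPlus} = 0 ⇒ p_{MedCo} = 44.5 + 0.25p_{RxPlus}.
At p_{RxPlus} = 44: p_{MedCo} = 44.5 + 0.25·44 = 55.5.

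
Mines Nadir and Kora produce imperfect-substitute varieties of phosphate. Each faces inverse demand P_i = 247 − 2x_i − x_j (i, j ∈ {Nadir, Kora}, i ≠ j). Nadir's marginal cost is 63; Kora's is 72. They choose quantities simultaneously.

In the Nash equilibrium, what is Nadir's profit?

2797.52

Mine Nadir's profit: π = x_{Nadir}(247 − 2x_{Nadir} − x_{Kora}) − 63x_{Nadir}.
∂π/∂x_{Nadir} = 184 − 4x_{Nadir} − x_{Kora} = 0 ⇒ x_{Nadir} = 46 − 0.25x_{Kora}.
Similarly x_{Kora} = 43.75 − 0.25x_{Nadir}.
Solving the two reaction functions simultaneously: (1 − (−0.25)(−0.25))x_{Nadir} = 46 − 0.25·43.75, so 0.9375x_{Nadir} = 35.0625 and x_{Nadir} = 37.4.
Then x_{Kora} = 43.75 − 0.25·37.4 = 34.4.
P_{Nadir} = 247 − 2·37.4 − 34.4 = 137.8.
Profit = (137.8 − 63)·37.4 = 2797.52.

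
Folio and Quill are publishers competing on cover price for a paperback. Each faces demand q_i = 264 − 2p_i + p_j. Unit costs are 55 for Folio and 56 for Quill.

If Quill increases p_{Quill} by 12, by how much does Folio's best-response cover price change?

3

Folio's profit: π = (p_{Folio} − 55)(264 − 2p_{Folio} + p_{Quill}).
∂π/∂p_{Folio} = 374 − 4p_{Folio} + p_{Quill} = 0 ⇒ p_{Folio} = 93.5 + 0.25p_{Quill}.
The reaction-function slope is 0.25, so a 12-unit rise in p_{Quill} moves p_{Folio} by 0.25 × 12 = 3. Folio's best response rises — the actions are strategic complements.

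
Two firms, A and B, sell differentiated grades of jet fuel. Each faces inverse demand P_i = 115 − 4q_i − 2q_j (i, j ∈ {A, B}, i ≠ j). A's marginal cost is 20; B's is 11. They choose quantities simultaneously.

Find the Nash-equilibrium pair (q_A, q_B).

9.2, 10.7

Firm A's profit: π = q_A(115 − 4q_A − 2q_B) − 20q_A.
∂π/∂q_A = 95 − 8q_A − 2q_B = 0 ⇒ q_A = 11.875 − 0.25q_B.
Similarly q_B = 13 − 0.25q_A.
Solving the two reaction functions simultaneously: (1 − (−0.25)(−0.25))q_A = 11.875 − 0.25·13, so 0.9375q_A = 8.625 and q_A = 9.2.
Then q_B = 13 − 0.25·9.2 = 10.7.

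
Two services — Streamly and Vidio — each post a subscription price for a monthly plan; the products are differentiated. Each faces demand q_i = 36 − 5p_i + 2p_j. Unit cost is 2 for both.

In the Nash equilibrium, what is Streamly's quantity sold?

18.75

Streamly's profit: π = (p_{Streamly} − 2)(36 − 5p_{Streamly} + 2p_{Vidio}).
∂π/∂p_{Streamly} = 46 − 10p_{Streamly} + 2p_{Vidio} = 0 ⇒ p_{Streamly} = 4.6 + 0.2p_{Vidio}.
Setting p_{Streamly} = p_{Vidio} in the reaction function: p_{Streamly} = 4.6 + 0.2p_{Streamly}, so p_{Streamly} = 4.6 / 0.8 = 5.75.
q_{Streamly} = 36 − 5·5.75 + 2·5.75 = 18.75.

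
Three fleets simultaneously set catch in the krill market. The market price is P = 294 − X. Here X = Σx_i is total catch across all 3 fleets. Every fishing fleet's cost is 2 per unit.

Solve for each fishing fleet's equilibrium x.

73

A representative fishing fleet's profit is π_i = x_i(294 − X) − 2x_i, with X = x_i + Σ_{j≠i} x_j.
First-order condition: 292 − 2x_i − Σ_{j≠i} x_j = 0.
With identical fishing fleets, set every x_j = x: then 292 − 2x − 2x = 0, i.e. x = 292/4 = 73.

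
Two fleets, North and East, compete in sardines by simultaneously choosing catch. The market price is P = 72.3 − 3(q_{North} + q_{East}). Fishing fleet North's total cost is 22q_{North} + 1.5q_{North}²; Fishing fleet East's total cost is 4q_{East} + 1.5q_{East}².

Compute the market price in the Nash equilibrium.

42.65

Fishing fleet North's profit: π = q_{North}(72.3 − 3(q_{North} + q_{East})) − 22q_{North} − 1.5q_{North}².
∂π/∂q_{North} = 50.3 − 9q_{North} − 3q_{East} = 0, so q_{North} = 503/90 − (1/3)q_{East}.
By the same steps for East: q_{East} = 683/90 − (1/3)q_{North}.
Substituting the second reaction function into the first: q_{North} = 503/90 − (1/3)(683/90 − (1/3)q_{North}), which gives (8/9)q_{North} = 413/135 ⇒ q_{North} = 413/120.
Then q_{East} = 683/90 − (1/3)·(413/120) = 773/120.
Equilibrium price: P = 72.3 − 3·(593/60) = 42.65.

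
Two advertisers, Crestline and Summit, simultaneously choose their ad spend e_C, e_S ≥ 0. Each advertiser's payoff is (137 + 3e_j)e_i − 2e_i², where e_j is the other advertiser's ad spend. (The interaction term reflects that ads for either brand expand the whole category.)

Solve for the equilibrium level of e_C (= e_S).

137

Crestline's payoff is (137 + 3e_S)e_C − 2e_C².
∂π/∂e_C = 137 + 3e_S − 4e_C = 0, so e_C = 34.25 + 0.75e_S.
The game is symmetric, so in equilibrium e_S = e_C: the reaction function gives 0.25e_C = 34.25, hence e_C = 137.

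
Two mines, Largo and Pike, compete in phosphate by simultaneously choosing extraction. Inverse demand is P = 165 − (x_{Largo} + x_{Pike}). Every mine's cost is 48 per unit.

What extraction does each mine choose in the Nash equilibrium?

Mine Largo's profit: π = x_{Largo}(165 − (x_{Largo} + x_{Pike})) − 48x_{Largo}.
∂π/∂x_{Largo} = 117 − 2x_{Largo} − x_{Pike} = 0, so x_{Largo} = 58.5 − 0.5x_{Pike}.
The game is symmetric, so in equilibrium x_{Pike} = x_{Largo}: the reaction function gives 1.5x_{Largo} = 58.5, hence x_{Largo} = 39.

39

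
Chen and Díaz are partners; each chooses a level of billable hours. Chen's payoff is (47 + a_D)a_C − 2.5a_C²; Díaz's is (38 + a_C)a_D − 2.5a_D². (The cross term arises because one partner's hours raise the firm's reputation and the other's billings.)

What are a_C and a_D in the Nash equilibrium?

Expanding Chen's payoff: 47a_C + a_Da_C − 2.5a_C².
∂π/∂a_C = 47 + a_D − 5a_C = 0, so a_C = 9.4 + 0.2a_D.
Likewise for Díaz: a_D = 7.6 + 0.2a_C.
Solving the two reaction functions simultaneously: (1 − (0.2)(0.2))a_C = 9.4 + 0.2·7.6, so 0.96a_C = 10.92 and a_C = 11.375.
Then a_D = 7.6 + 0.2·11.375 = 9.875.

11.375, 9.875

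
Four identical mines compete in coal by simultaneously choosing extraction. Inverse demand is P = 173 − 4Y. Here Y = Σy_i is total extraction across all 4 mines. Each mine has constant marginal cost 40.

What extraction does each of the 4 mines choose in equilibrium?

A representative mine's profit is π_i = y_i(173 − 4Y) − 40y_i, with Y = y_i + Σ_{j≠i} y_j.
First-order condition: 133 − 8y_i − 4Σ_{j≠i} y_j = 0.
In a symmetric equilibrium every mine chooses the same y, so Σ_{j≠i} y_j = 3y. The condition becomes 133 − 20y = 0, giving y = 133/20 = 6.65.

6.65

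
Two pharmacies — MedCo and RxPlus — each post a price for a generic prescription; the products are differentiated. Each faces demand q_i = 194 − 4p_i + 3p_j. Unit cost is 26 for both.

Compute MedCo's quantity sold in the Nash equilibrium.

MedCo's profit: π = (p_{MedCo} − 26)(194 − 4p_{MedCo} + 3p_{RxPlus}).
∂π/∂p_{MedCo} = 298 − 8p_{MedCo} + 3p_{RxPlus} = 0 ⇒ p_{MedCo} = 37.25 + 0.375p_{RxPlus}.
The game is symmetric, so in equilibrium p_{RxPlus} = p_{MedCo}: the reaction function gives 0.625p_{MedCo} = 37.25, hence p_{MedCo} = 59.6.
q_{MedCo} = 194 − 4·59.6 + 3·59.6 = 134.4.

134.4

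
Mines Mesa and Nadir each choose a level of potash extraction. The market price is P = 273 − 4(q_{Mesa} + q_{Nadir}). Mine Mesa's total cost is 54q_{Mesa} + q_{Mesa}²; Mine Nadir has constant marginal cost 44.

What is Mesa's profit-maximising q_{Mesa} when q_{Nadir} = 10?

Mine Mesa's profit: π = q_{Mesa}(273 − 4(q_{Mesa} + q_{Nadir})) − 54q_{Mesa} − q_{Mesa}².
∂π/∂q_{Mesa} = 219 − 10q_{Mesa} − 4q_{Nadir} = 0, so q_{Mesa} = 21.9 − 0.4q_{Nadir}.
At q_{Nadir} = 10: q_{Mesa} = 21.9 − 0.4·10 = 17.9.

17.9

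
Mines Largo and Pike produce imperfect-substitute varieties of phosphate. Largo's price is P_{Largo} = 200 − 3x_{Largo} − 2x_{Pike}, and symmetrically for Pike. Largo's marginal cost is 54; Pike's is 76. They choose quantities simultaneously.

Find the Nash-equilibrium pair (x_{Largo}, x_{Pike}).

19.625, 14.125

Mine Largo's profit: π = x_{Largo}(200 − 3x_{Largo} − 2x_{Pike}) − 54x_{Largo}.
∂π/∂x_{Largo} = 146 − 6x_{Largo} − 2x_{Pike} = 0 ⇒ x_{Largo} = 73/3 − (1/3)x_{Pike}.
Similarly x_{Pike} = 62/3 − (1/3)x_{Largo}.
Substituting the second reaction function into the first: x_{Largo} = 73/3 − (1/3)(62/3 − (1/3)x_{Largo}), which gives (8/9)x_{Largo} = 157/9 ⇒ x_{Largo} = 19.625.
Then x_{Pike} = 62/3 − (1/3)·19.625 = 14.125.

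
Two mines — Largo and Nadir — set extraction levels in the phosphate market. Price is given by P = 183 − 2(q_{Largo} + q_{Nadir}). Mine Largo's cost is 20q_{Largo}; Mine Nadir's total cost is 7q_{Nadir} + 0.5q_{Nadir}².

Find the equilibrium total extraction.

52.5625

Mine Largo's profit: π = q_{Largo}(183 − 2(q_{Largo} + q_{Nadir})) − 20q_{Largo}.
∂π/∂q_{Largo} = 163 − 4q_{Largo} − 2q_{Nadir} = 0, so q_{Largo} = 40.75 − 0.5q_{Nadir}.
For Nadir: ∂π/∂q_{Nadir} = 176 − 5q_{Nadir} − 2q_{Largo} = 0 ⇒ q_{Nadir} = 35.2 − 0.4q_{Largo}.
Substituting the second reaction function into the first: q_{Largo} = 40.75 − 0.5(35.2 − 0.4q_{Largo}), which gives 0.8q_{Largo} = 23.15 ⇒ q_{Largo} = 28.9375.
Then q_{Nadir} = 35.2 − 0.4·28.9375 = 23.625.
Total extraction: 28.9375 + 23.625 = 52.5625.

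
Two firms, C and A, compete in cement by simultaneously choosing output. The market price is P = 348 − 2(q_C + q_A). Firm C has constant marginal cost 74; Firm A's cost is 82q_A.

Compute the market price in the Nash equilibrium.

Firm C's profit: π = q_C(348 − 2(q_C + q_A)) − 74q_C.
∂π/∂q_C = 274 − 4q_C − 2q_A = 0, so q_C = 68.5 − 0.5q_A.
By the same steps for A: q_A = 66.5 − 0.5q_C.
Solving the two reaction functions simultaneously: (1 − (−0.5)(−0.5))q_C = 68.5 − 0.5·66.5, so 0.75q_C = 35.25 and q_C = 47.
Then q_A = 66.5 − 0.5·47 = 43.
Equilibrium price: P = 348 − 2·90 = 168.

168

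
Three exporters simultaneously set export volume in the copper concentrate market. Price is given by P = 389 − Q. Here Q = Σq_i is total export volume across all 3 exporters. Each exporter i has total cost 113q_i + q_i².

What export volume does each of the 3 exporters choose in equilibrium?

A representative exporter's profit is π_i = q_i(389 − Q) − 113q_i − q_i², with Q = q_i + Σ_{j≠i} q_j.
First-order condition: 276 − 4q_i − Σ_{j≠i} q_j = 0.
Imposing symmetry (q_j = q for all j) turns Σ_{j≠i} q_j into 2q, so 276 = 6q and q = 46.

46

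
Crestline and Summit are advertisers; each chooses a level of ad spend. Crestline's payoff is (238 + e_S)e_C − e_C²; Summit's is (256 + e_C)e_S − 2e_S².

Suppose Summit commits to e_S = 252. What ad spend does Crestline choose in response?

245

Expanding Crestline's payoff: 238e_C + e_Se_C − e_C².
∂π/∂e_C = 238 + e_S − 2e_C = 0, so e_C = 119 + 0.5e_S.
At e_S = 252: e_C = 119 + 0.5·252 = 245.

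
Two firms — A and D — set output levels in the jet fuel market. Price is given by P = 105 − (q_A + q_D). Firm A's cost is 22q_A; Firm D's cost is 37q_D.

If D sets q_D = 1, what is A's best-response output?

Firm A's profit: π = q_A(105 − (q_A + q_D)) − 22q_A.
∂π/∂q_A = 83 − 2q_A − q_D = 0, so q_A = 41.5 − 0.5q_D.
At q_D = 1: q_A = 41.5 − 0.5·1 = 41.

41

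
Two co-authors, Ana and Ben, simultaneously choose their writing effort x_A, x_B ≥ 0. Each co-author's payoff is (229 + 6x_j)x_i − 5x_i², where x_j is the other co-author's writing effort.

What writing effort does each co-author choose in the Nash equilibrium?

57.25

Ana's payoff is (229 + 6x_B)x_A − 5x_A².
∂π/∂x_A = 229 + 6x_B − 10x_A = 0, so x_A = 22.9 + 0.6x_B.
By symmetry x_B = x_A; substituting into the reaction function, 0.4x_A = 22.9 and x_A = 57.25.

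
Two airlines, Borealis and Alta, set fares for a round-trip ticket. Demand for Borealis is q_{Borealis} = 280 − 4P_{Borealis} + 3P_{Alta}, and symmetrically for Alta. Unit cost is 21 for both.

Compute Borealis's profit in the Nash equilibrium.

Borealis's profit: π = (P_{Borealis} − 21)(280 − 4P_{Borealis} + 3P_{Alta}).
∂π/∂P_{Borealis} = 364 − 8P_{Borealis} + 3P_{Alta} = 0 ⇒ P_{Borealis} = 45.5 + 0.375P_{Alta}.
Setting P_{Borealis} = P_{Alta} in the reaction function: P_{Borealis} = 45.5 + 0.375P_{Borealis}, so P_{Borealis} = 45.5 / 0.625 = 72.8.
q_{Borealis} = 280 − 4·72.8 + 3·72.8 = 207.2.
Profit = (72.8 − 21)·207.2 = 10732.96.

10732.96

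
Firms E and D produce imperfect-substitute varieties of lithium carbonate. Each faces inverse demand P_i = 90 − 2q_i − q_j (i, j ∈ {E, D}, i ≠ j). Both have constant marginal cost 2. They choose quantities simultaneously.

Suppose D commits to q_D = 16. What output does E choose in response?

Firm E's profit: π = q_E(90 − 2q_E − q_D) − 2q_E.
∂π/∂q_E = 88 − 4q_E − q_D = 0 ⇒ q_E = 22 − 0.25q_D.
At q_D = 16: q_E = 22 − 0.25·16 = 18.

18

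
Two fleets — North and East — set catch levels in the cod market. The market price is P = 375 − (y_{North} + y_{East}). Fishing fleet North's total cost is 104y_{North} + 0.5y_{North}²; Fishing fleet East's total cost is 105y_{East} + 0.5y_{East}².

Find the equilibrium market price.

Fishing fleet North's profit: π = y_{North}(375 − (y_{North} + y_{East})) − 104y_{North} − 0.5y_{North}².
∂π/∂y_{North} = 271 − 3y_{North} − y_{East} = 0, so y_{North} = 271/3 − (1/3)y_{East}.
By the same steps for East: y_{East} = 90 − (1/3)y_{North}.
Solving the two reaction functions simultaneously: (1 − (−1/3)(−1/3))y_{North} = 271/3 − (1/3)·90, so (8/9)y_{North} = 181/3 and y_{North} = 67.875.
Then y_{East} = 90 − (1/3)·67.875 = 67.375.
Equilibrium price: P = 375 − 135.25 = 239.75.

239.75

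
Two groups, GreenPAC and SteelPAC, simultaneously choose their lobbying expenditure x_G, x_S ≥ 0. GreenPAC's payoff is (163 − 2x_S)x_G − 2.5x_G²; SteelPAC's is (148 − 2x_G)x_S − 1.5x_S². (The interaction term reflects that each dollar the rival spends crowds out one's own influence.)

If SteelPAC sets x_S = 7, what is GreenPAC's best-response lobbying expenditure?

29.8

Expanding GreenPAC's payoff: 163x_G − 2x_Sx_G − 2.5x_G².
∂π/∂x_G = 163 − 2x_S − 5x_G = 0, so x_G = 32.6 − 0.4x_S.
At x_S = 7: x_G = 32.6 − 0.4·7 = 29.8.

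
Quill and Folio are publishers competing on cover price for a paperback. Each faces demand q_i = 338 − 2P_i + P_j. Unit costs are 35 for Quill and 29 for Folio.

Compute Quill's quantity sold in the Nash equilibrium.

Quill's profit: π = (P_{Quill} − 35)(338 − 2P_{Quill} + P_{Folio}).
∂π/∂P_{Quill} = 408 − 4P_{Quill} + P_{Folio} = 0 ⇒ P_{Quill} = 102 + 0.25P_{Folio}.
Similarly P_{Folio} = 99 + 0.25P_{Quill}.
Plugging P_{Folio} into Quill's best response: P_{Quill} = 102 + 0.25(99 + 0.25P_{Quill}) ⇒ 0.9375P_{Quill} = 126.75, so P_{Quill} = 135.2.
Then P_{Folio} = 99 + 0.25·135.2 = 132.8.
q_{Quill} = 338 − 2·135.2 + 132.8 = 200.4.

200.4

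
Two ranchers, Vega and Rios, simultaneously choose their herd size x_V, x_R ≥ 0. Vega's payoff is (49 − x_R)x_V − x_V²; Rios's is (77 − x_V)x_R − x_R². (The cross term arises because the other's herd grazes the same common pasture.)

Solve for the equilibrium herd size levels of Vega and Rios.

Expanding Vega's payoff: 49x_V − x_Rx_V − x_V².
∂π/∂x_V = 49 − x_R − 2x_V = 0, so x_V = 24.5 − 0.5x_R.
Likewise for Rios: x_R = 38.5 − 0.5x_V.
Plugging x_R into Vega's best response: x_V = 24.5 − 0.5(38.5 − 0.5x_V) ⇒ 0.75x_V = 5.25, so x_V = 7.
Then x_R = 38.5 − 0.5·7 = 35.

7, 35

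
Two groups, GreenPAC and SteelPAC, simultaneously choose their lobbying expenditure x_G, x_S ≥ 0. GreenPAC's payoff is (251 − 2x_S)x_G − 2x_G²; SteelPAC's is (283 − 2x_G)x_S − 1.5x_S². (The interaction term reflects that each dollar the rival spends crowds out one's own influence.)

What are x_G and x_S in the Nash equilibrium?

Expanding GreenPAC's payoff: 251x_G − 2x_Sx_G − 2x_G².
∂π/∂x_G = 251 − 2x_S − 4x_G = 0, so x_G = 62.75 − 0.5x_S.
Likewise for SteelPAC: x_S = 283/3 − (2/3)x_G.
Substituting the second reaction function into the first: x_G = 62.75 − 0.5(283/3 − (2/3)x_G), which gives (2/3)x_G = 187/12 ⇒ x_G = 23.375.
Then x_S = 283/3 − (2/3)·23.375 = 78.75.

23.375, 78.75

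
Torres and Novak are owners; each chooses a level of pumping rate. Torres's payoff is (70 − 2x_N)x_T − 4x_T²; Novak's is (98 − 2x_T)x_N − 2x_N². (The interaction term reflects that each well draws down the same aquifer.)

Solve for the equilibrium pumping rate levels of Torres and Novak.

3, 23

Expanding Torres's payoff: 70x_T − 2x_Nx_T − 4x_T².
∂π/∂x_T = 70 − 2x_N − 8x_T = 0, so x_T = 8.75 − 0.25x_N.
Likewise for Novak: x_N = 24.5 − 0.5x_T.
Solving the two reaction functions simultaneously: (1 − (−0.25)(−0.5))x_T = 8.75 − 0.25·24.5, so 0.875x_T = 2.625 and x_T = 3.
Then x_N = 24.5 − 0.5·3 = 23.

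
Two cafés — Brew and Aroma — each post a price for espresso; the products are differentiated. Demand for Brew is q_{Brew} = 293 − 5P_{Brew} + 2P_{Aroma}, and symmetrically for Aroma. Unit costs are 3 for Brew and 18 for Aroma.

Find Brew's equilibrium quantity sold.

Brew's profit: π = (P_{Brew} − 3)(293 − 5P_{Brew} + 2P_{Aroma}).
∂π/∂P_{Brew} = 308 − 10P_{Brew} + 2P_{Aroma} = 0 ⇒ P_{Brew} = 30.8 + 0.2P_{Aroma}.
Similarly P_{Aroma} = 38.3 + 0.2P_{Brew}.
Plugging P_{Aroma} into Brew's best response: P_{Brew} = 30.8 + 0.2(38.3 + 0.2P_{Brew}) ⇒ 0.96P_{Brew} = 38.46, so P_{Brew} = 40.0625.
Then P_{Aroma} = 38.3 + 0.2·40.0625 = 46.3125.
q_{Brew} = 293 − 5·40.0625 + 2·46.3125 = 185.3125.

185.3125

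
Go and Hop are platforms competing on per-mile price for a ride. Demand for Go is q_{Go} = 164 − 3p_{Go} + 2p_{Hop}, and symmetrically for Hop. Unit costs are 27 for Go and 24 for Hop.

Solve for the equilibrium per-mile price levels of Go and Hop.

Go's profit: π = (p_{Go} − 27)(164 − 3p_{Go} + 2p_{Hop}).
∂π/∂p_{Go} = 245 − 6p_{Go} + 2p_{Hop} = 0 ⇒ p_{Go} = 245/6 + (1/3)p_{Hop}.
Similarly p_{Hop} = 118/3 + (1/3)p_{Go}.
Solving the two reaction functions simultaneously: (1 − (1/3)(1/3))p_{Go} = 245/6 + (1/3)·(118/3), so (8/9)p_{Go} = 971/18 and p_{Go} = 60.6875.
Then p_{Hop} = 118/3 + (1/3)·60.6875 = 59.5625.

60.6875, 59.5625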